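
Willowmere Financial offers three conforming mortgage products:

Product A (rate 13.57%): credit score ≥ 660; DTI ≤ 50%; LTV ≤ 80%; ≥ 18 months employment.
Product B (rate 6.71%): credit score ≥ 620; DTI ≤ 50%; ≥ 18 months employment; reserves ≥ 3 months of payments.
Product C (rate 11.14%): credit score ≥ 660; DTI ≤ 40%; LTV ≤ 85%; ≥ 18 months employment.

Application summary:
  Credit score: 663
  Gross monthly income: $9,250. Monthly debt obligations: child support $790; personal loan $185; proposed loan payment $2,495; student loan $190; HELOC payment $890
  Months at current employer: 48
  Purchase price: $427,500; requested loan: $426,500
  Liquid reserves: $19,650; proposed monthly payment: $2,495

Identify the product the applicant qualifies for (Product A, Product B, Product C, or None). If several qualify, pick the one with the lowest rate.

Total debts = (790 + 185 + 2,495 + 190 + 890) = 4,550; DTI = 4,550/9,250 = 49.2%.
LTV = 426,500/427,500 = 99.8%.
Reserves = 19,650/2,495 = 7.9 months.
Product A: score 663 ≥ 660; DTI 49.2% ≤ 50%; LTV 99.8% > 80%; employment 48 ≥ 18 mo → does not qualify.
Product B: score 663 ≥ 620; DTI 49.2% ≤ 50%; employment 48 ≥ 18 mo; reserves 7.9 ≥ 3 mo → qualifies.
Product C: score 663 ≥ 660; DTI 49.2% > 40%; LTV 99.8% > 85%; employment 48 ≥ 18 mo → does not qualify.

Product B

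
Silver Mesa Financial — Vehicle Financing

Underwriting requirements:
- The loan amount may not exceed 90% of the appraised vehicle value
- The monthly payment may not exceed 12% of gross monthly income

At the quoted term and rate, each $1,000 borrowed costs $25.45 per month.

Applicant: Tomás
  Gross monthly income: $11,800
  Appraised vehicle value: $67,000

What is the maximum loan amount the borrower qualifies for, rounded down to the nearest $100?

Payment cap: 12% × $11,800 = $1,416/month.
At $25.45 per $1,000, that supports 1,416/25.45 × 1,000 ≈ $55,638 → $55,600.
LTV cap: 90% × $67,000 = $60,300 → $60,300.
Binding constraint: payment-to-income.

$55,600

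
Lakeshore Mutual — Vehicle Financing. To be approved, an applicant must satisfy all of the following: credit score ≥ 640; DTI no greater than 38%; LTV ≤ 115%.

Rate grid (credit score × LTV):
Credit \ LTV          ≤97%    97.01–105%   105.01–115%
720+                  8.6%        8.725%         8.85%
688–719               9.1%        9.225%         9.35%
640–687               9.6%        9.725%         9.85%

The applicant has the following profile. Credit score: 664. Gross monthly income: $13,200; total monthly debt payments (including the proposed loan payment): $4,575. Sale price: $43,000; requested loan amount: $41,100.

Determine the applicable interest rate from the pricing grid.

9.6%

Credit score 664 ≥ 640; DTI: 4,575 ÷ 13,200 = 34.7%, within the 38% cap
Loan-to-value = 41,100/43,000 = 95.6% — pass (115% max)
Credit 664 → row 640–687; LTV 95.6% → column ≤97%. Grid cell → 9.6%.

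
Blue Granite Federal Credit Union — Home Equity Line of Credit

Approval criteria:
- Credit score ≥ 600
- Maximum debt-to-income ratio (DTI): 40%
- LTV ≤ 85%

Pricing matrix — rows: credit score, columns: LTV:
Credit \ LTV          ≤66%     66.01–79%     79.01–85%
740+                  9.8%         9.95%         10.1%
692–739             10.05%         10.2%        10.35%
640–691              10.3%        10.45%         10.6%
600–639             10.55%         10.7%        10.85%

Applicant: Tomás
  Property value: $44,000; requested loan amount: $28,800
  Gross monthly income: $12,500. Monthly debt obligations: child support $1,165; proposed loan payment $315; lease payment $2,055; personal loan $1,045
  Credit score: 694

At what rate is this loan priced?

Credit score 694 ≥ 600; Total monthly debts = (1,165 + 315 + 2,055 + 1,045) = 4,580. DTI: 4,580 ÷ 12,500 = 36.6%, within the 40% cap
Loan-to-value = 28,800/44,000 = 65.5% — pass (85% max)
Credit 694 → row 692–739; LTV 65.5% → column ≤66%. Grid cell → 10.05%.

10.05%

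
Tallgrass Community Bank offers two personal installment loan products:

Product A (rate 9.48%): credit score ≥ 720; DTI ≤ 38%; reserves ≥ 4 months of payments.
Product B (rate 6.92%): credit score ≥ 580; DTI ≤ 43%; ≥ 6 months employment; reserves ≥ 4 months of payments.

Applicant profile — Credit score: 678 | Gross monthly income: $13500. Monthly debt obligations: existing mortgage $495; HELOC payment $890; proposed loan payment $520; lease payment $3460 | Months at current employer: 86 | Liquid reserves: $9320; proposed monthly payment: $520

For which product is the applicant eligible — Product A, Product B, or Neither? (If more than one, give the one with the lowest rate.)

Total debts = (495 + 890 + 520 + 3,460) = 5,365; DTI = 5,365/13,500 = 39.7%.
Reserves = 9,320/520 = 17.9 months.
Product A: score 678 < 720; DTI 39.7% > 38%; reserves 17.9 ≥ 4 mo → does not qualify.
Product B: score 678 ≥ 580; DTI 39.7% ≤ 43%; employment 86 ≥ 6 mo; reserves 17.9 ≥ 4 mo → qualifies.

Product B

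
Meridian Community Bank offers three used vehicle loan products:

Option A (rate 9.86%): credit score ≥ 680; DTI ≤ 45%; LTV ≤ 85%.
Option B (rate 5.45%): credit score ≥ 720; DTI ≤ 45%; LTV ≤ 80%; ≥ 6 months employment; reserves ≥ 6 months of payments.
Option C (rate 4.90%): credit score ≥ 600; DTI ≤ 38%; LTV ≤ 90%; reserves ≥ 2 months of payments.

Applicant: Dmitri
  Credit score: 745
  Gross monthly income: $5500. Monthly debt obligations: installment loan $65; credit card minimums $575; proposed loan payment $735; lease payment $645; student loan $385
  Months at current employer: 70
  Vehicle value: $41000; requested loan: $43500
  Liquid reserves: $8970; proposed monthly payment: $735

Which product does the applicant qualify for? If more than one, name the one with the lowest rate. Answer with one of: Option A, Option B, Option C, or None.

None

Total debts = (65 + 575 + 735 + 645 + 385) = 2,405; DTI = 2,405/5,500 = 43.7%.
LTV = 43,500/41,000 = 106.1%.
Reserves = 8,970/735 = 12.2 months.
Option A: score 745 ≥ 680; DTI 43.7% ≤ 45%; LTV 106.1% > 85% → does not qualify.
Option B: score 745 ≥ 720; DTI 43.7% ≤ 45%; LTV 106.1% > 80%; employment 70 ≥ 6 mo; reserves 12.2 ≥ 6 mo → does not qualify.
Option C: score 745 ≥ 600; DTI 43.7% > 38%; LTV 106.1% > 90%; reserves 12.2 ≥ 2 mo → does not qualify.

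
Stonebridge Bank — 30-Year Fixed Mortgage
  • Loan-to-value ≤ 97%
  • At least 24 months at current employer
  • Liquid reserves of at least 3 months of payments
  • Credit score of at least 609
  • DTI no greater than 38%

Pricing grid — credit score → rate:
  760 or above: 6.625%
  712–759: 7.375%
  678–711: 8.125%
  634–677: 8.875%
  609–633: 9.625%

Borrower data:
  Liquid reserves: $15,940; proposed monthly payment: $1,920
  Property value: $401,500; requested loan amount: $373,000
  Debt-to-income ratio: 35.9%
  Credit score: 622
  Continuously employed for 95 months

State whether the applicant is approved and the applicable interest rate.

Credit score 622 ≥ 609 (meets minimum)
DTI 35.9% ≤ 38%
LTV = 373,000/401,500 = 92.9% ≤ 97%
Liquid reserves cover 15,940/1,920 = 8.3 months — ≥ 3 required
Employment 95 ≥ 24 months
All requirements met. Score 622 falls in the 609–633 tier → 9.625%.

Approved at 9.625%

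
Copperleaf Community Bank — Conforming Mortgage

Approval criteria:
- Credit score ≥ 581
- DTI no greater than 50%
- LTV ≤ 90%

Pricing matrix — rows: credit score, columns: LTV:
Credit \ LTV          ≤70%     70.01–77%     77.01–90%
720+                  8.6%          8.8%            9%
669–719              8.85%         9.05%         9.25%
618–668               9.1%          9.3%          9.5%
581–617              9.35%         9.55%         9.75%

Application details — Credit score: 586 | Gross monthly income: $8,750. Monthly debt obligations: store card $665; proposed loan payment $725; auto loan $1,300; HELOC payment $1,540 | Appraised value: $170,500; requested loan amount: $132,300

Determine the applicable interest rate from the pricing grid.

9.75%

Credit score 586 ≥ 581; Total monthly debts = (665 + 725 + 1,300 + 1,540) = 4,230. Debt-to-income = 4,230/8,750 = 48.3% — meets 50% limit
Loan-to-value = 132,300/170,500 = 77.6% — pass (90% max)
Row: 586 falls in 581–617. Column: 77.6% falls in 77.01–90%. Rate = 9.75%.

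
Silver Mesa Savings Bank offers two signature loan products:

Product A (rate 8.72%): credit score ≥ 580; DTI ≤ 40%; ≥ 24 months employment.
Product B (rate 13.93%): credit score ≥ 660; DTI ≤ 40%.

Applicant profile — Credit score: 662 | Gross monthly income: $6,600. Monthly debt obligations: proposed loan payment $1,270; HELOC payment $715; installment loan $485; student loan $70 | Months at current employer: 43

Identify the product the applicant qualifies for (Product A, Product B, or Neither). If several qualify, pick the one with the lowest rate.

Total debts = (1,270 + 715 + 485 + 70) = 2,540; DTI = 2,540/6,600 = 38.5%.
Product A: score 662 ≥ 580; DTI 38.5% ≤ 40%; employment 43 ≥ 24 mo → qualifies.
Product B: score 662 ≥ 660; DTI 38.5% ≤ 40% → qualifies.
Qualifying: Product A, Product B. Lowest rate is 8.72% → Product A.

Product A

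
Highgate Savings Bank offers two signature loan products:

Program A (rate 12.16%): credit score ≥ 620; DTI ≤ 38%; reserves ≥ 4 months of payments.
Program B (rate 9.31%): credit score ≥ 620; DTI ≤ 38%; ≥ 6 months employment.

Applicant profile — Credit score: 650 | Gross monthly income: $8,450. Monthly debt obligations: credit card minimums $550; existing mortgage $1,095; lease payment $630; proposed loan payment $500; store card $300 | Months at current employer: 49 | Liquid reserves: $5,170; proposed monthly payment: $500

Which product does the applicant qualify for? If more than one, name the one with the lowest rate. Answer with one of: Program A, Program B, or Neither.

Program B

Total debts = (550 + 1,095 + 630 + 500 + 300) = 3,075; DTI = 3,075/8,450 = 36.4%.
Reserves = 5,170/500 = 10.3 months.
Program A: score 650 ≥ 620; DTI 36.4% ≤ 38%; reserves 10.3 ≥ 4 mo → qualifies.
Program B: score 650 ≥ 620; DTI 36.4% ≤ 38%; employment 49 ≥ 6 mo → qualifies.
Qualifying: Program A, Program B. Lowest rate is 9.31% → Program B.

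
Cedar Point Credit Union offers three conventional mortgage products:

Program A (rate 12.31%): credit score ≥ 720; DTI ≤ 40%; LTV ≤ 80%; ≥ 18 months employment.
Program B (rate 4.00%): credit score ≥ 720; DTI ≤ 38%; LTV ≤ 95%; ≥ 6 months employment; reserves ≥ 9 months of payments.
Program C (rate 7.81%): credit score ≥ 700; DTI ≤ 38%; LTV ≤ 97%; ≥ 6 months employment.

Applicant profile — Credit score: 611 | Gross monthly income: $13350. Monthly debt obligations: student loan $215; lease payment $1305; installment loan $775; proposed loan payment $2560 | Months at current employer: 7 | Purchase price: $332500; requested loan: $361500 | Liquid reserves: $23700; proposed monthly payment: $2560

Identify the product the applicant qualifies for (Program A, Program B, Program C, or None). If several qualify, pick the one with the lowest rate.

None

Total debts = (215 + 1,305 + 775 + 2,560) = 4,855; DTI = 4,855/13,350 = 36.4%.
LTV = 361,500/332,500 = 108.7%.
Reserves = 23,700/2,560 = 9.3 months.
Program A: score 611 < 720; DTI 36.4% ≤ 40%; LTV 108.7% > 80%; employment 7 < 18 mo → does not qualify.
Program B: score 611 < 720; DTI 36.4% ≤ 38%; LTV 108.7% > 95%; employment 7 ≥ 6 mo; reserves 9.3 ≥ 9 mo → does not qualify.
Program C: score 611 < 700; DTI 36.4% ≤ 38%; LTV 108.7% > 97%; employment 7 ≥ 6 mo → does not qualify.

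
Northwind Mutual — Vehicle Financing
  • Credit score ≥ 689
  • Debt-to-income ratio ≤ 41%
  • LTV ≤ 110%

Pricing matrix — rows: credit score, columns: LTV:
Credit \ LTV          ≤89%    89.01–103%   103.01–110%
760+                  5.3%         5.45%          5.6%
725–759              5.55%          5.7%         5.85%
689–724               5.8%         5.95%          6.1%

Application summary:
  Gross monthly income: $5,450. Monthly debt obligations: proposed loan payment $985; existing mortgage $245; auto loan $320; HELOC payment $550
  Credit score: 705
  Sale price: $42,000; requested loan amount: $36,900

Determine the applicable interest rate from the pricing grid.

5.8%

Credit score 705 ≥ 689; Total monthly debts = (985 + 245 + 320 + 550) = 2,100. Debt-to-income = 2,100/5,450 = 38.5% — meets 41% limit
LTV = 36,900/42,000 = 87.9% ≤ 110%
Score 705 is in the 689–724 band; LTV 87.9% is in the ≤89% band → 5.8%.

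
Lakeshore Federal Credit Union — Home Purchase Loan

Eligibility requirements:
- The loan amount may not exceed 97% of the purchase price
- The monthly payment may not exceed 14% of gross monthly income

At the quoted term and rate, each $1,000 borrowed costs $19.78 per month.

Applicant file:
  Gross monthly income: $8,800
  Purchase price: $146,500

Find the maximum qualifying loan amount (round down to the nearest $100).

Payment cap: 14% × $8,800 = $1,232/month.
At $19.78 per $1,000, that supports 1,232/19.78 × 1,000 ≈ $62,285 → $62,200.
LTV cap: 97% × $146,500 = $142,105 → $142,100.
Binding constraint: payment-to-income.

$62,200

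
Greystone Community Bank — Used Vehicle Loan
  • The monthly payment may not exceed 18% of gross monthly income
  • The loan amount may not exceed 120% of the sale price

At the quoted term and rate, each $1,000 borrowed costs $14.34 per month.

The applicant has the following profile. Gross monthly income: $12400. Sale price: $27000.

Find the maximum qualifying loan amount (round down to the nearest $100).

$32,400

Payment cap: 18% × $12,400 = $2,232/month.
At $14.34 per $1,000, that supports 2,232/14.34 × 1,000 ≈ $155,648 → $155,600.
LTV cap: 120% × $27,000 = $32,400 → $32,400.
Binding constraint: loan-to-value.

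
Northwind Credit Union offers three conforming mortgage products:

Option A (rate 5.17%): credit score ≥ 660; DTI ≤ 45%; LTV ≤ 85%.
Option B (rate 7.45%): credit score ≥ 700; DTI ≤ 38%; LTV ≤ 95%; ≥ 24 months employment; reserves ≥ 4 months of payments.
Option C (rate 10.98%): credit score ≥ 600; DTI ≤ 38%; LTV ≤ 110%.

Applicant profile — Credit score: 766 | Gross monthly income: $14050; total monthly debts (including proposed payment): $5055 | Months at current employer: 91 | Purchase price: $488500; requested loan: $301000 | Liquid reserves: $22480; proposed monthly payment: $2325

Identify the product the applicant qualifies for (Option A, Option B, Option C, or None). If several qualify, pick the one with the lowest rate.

DTI = 5,055/14,050 = 36%.
LTV = 301,000/488,500 = 61.6%.
Reserves = 22,480/2,325 = 9.7 months.
Option A: score 766 ≥ 660; DTI 36% ≤ 45%; LTV 61.6% ≤ 85% → qualifies.
Option B: score 766 ≥ 700; DTI 36% ≤ 38%; LTV 61.6% ≤ 95%; employment 91 ≥ 24 mo; reserves 9.7 ≥ 4 mo → qualifies.
Option C: score 766 ≥ 600; DTI 36% ≤ 38%; LTV 61.6% ≤ 110% → qualifies.
Qualifying: Option A, Option B, Option C. Lowest rate is 5.17% → Option A.

Option A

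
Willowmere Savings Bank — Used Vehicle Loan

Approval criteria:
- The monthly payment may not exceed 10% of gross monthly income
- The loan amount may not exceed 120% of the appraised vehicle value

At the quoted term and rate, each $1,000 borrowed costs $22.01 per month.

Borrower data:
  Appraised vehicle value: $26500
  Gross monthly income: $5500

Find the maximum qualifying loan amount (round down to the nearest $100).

$24,900

Payment cap: 10% × $5,500 = $550/month.
At $22.01 per $1,000, that supports 550/22.01 × 1,000 ≈ $24,988 → $24,900.
LTV cap: 120% × $26,500 = $31,800 → $31,800.
Binding constraint: payment-to-income.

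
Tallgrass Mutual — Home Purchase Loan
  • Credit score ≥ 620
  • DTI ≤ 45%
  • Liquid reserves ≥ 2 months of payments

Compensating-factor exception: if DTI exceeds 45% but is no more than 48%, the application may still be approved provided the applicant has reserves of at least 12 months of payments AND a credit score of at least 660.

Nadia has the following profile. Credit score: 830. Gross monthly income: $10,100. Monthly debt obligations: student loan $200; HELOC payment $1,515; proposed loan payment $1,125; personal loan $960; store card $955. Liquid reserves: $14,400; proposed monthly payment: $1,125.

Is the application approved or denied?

Approved

Credit score 830 ≥ 620 (meets base)
Total debts = (200 + 1,515 + 1,125 + 960 + 955) = 4,755. DTI: 4,755 ÷ 10,100 = 47.1%, over the 45% base limit.
Liquid reserves cover 14,400/1,125 = 12.8 months — ≥ 2 required
DTI 47.1% is within the 45%–48% exception band; checking compensating factors.
Reserves 12.8 ≥ 12 months; credit score 830 ≥ 660.
Both compensating conditions met → exception applies.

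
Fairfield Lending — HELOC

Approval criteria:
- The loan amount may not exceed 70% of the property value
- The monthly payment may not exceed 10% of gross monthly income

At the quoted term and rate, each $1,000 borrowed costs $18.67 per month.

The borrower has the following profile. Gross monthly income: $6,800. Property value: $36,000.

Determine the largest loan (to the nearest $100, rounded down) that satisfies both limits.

Payment cap: 10% × $6,800 = $680/month.
At $18.67 per $1,000, that supports 680/18.67 × 1,000 ≈ $36,422 → $36,400.
LTV cap: 70% × $36,000 = $25,200 → $25,200.
Binding constraint: loan-to-value.

$25,200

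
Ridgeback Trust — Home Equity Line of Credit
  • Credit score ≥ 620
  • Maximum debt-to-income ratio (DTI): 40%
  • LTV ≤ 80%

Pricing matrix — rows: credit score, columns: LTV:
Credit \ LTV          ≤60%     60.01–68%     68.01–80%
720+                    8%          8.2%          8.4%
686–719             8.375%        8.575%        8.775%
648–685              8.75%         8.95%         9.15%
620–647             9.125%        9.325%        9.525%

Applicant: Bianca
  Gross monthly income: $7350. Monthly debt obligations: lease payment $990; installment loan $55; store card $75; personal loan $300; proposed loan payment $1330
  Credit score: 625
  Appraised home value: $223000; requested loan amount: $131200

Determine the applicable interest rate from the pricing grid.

9.125%

Credit score 625 ≥ 620; Total monthly debts = (990 + 55 + 75 + 300 + 1,330) = 2,750. Debt-to-income = 2,750/7,350 = 37.4% — meets 40% limit
Loan-to-value = 131,200/223,000 = 58.8% — pass (80% max)
Row: 625 falls in 620–647. Column: 58.8% falls in ≤60%. Rate = 9.125%.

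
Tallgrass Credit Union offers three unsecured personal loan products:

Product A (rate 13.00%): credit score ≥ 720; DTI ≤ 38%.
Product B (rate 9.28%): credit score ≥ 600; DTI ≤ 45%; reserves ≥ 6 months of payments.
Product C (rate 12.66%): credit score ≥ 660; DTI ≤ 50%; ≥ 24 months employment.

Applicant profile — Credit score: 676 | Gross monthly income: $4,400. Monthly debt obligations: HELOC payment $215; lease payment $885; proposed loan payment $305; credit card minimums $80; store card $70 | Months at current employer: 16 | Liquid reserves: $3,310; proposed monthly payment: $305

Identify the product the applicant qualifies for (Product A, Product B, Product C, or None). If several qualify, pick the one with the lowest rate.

Total debts = (215 + 885 + 305 + 80 + 70) = 1,555; DTI = 1,555/4,400 = 35.3%.
Reserves = 3,310/305 = 10.9 months.
Product A: score 676 < 720; DTI 35.3% ≤ 38% → does not qualify.
Product B: score 676 ≥ 600; DTI 35.3% ≤ 45%; reserves 10.9 ≥ 6 mo → qualifies.
Product C: score 676 ≥ 660; DTI 35.3% ≤ 50%; employment 16 < 24 mo → does not qualify.

Product B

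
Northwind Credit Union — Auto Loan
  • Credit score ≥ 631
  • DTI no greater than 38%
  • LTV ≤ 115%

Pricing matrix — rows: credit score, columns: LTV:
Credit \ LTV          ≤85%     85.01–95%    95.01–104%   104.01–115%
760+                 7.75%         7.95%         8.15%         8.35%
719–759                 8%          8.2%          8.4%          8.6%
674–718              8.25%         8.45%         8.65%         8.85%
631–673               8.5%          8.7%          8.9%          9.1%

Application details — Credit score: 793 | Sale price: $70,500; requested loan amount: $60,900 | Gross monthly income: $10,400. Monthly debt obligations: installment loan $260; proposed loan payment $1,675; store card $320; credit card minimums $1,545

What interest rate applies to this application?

Credit score 793 ≥ 631; Total monthly debts = (260 + 1,675 + 320 + 1,545) = 3,800. DTI = 3,800/10,400 = 36.5% ≤ 38%
LTV = 60,900/70,500 = 86.4% ≤ 115%
Credit 793 → row 760+; LTV 86.4% → column 85.01–95%. Grid cell → 7.95%.

7.95%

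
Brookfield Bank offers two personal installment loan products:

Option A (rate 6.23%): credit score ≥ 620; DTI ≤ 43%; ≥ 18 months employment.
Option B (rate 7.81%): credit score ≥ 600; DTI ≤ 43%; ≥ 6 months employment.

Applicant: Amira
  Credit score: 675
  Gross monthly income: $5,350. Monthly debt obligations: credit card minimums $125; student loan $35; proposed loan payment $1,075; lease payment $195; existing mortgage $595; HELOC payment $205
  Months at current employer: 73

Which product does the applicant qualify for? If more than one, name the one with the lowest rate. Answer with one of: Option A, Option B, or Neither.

Option A

Total debts = (125 + 35 + 1,075 + 195 + 595 + 205) = 2,230; DTI = 2,230/5,350 = 41.7%.
Option A: score 675 ≥ 620; DTI 41.7% ≤ 43%; employment 73 ≥ 18 mo → qualifies.
Option B: score 675 ≥ 600; DTI 41.7% ≤ 43%; employment 73 ≥ 6 mo → qualifies.
Qualifying: Option A, Option B. Lowest rate is 6.23% → Option A.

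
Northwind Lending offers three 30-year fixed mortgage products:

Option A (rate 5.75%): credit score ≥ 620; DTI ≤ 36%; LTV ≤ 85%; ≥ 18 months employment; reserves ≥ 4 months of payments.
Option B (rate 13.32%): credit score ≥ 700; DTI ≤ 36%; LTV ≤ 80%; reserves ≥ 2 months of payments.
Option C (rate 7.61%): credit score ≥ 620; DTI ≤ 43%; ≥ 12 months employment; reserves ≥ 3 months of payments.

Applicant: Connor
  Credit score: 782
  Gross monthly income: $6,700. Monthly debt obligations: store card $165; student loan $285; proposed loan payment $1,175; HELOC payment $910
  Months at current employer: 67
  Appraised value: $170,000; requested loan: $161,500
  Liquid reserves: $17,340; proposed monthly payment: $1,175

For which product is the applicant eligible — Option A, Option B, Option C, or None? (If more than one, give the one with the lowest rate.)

Total debts = (165 + 285 + 1,175 + 910) = 2,535; DTI = 2,535/6,700 = 37.8%.
LTV = 161,500/170,000 = 95%.
Reserves = 17,340/1,175 = 14.8 months.
Option A: score 782 ≥ 620; DTI 37.8% > 36%; LTV 95% > 85%; employment 67 ≥ 18 mo; reserves 14.8 ≥ 4 mo → does not qualify.
Option B: score 782 ≥ 700; DTI 37.8% > 36%; LTV 95% > 80%; reserves 14.8 ≥ 2 mo → does not qualify.
Option C: score 782 ≥ 620; DTI 37.8% ≤ 43%; employment 67 ≥ 12 mo; reserves 14.8 ≥ 3 mo → qualifies.

Option C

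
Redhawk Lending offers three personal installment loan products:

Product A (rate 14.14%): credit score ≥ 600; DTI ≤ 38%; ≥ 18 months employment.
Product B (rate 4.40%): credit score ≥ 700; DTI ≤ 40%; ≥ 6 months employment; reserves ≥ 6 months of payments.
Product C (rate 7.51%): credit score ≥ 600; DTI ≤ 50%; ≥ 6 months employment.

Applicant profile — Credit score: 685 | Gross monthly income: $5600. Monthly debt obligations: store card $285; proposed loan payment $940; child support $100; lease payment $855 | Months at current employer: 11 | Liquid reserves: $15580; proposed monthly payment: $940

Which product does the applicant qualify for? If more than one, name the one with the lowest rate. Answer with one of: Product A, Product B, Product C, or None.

Product C

Total debts = (285 + 940 + 100 + 855) = 2,180; DTI = 2,180/5,600 = 38.9%.
Reserves = 15,580/940 = 16.6 months.
Product A: score 685 ≥ 600; DTI 38.9% > 38%; employment 11 < 18 mo → does not qualify.
Product B: score 685 < 700; DTI 38.9% ≤ 40%; employment 11 ≥ 6 mo; reserves 16.6 ≥ 6 mo → does not qualify.
Product C: score 685 ≥ 600; DTI 38.9% ≤ 50%; employment 11 ≥ 6 mo → qualifies.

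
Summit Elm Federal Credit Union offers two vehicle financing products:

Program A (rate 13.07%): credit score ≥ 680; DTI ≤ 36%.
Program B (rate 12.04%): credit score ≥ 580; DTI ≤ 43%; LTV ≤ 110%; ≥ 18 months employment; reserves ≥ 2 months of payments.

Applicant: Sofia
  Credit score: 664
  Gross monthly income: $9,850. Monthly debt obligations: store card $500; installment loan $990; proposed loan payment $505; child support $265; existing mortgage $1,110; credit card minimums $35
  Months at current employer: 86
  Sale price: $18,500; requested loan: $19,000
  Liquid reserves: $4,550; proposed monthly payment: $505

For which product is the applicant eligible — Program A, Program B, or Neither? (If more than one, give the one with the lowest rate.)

Program B

Total debts = (500 + 990 + 505 + 265 + 1,110 + 35) = 3,405; DTI = 3,405/9,850 = 34.6%.
LTV = 19,000/18,500 = 102.7%.
Reserves = 4,550/505 = 9.0 months.
Program A: score 664 < 680; DTI 34.6% ≤ 36% → does not qualify.
Program B: score 664 ≥ 580; DTI 34.6% ≤ 43%; LTV 102.7% ≤ 110%; employment 86 ≥ 18 mo; reserves 9.0 ≥ 2 mo → qualifies.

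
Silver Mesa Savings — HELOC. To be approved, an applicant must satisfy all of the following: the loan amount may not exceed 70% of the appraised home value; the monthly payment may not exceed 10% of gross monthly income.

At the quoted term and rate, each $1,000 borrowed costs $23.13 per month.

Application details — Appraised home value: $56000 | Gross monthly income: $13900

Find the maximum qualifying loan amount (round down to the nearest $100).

$39,200

Payment cap: 10% × $13,900 = $1,390/month.
At $23.13 per $1,000, that supports 1,390/23.13 × 1,000 ≈ $60,095 → $60,000.
LTV cap: 70% × $56,000 = $39,200 → $39,200.
Binding constraint: loan-to-value.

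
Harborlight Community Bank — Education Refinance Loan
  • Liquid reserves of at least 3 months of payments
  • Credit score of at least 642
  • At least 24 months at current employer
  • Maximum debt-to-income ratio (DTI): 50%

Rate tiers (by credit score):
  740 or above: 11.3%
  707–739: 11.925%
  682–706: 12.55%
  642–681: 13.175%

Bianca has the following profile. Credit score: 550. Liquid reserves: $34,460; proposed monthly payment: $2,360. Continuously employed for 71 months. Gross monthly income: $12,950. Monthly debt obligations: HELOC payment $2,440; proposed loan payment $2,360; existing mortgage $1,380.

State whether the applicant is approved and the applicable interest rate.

Credit score 550 < 642 (below minimum)
Reserves = 34,460/2,360 = 14.6 months ≥ 3
Total monthly debts = (2,440 + 2,360 + 1,380) = 6,180. DTI: 6,180 ÷ 12,950 = 47.7%, within the 50% cap
Employment 71 ≥ 24 months
Not all requirements met → denied.

Denied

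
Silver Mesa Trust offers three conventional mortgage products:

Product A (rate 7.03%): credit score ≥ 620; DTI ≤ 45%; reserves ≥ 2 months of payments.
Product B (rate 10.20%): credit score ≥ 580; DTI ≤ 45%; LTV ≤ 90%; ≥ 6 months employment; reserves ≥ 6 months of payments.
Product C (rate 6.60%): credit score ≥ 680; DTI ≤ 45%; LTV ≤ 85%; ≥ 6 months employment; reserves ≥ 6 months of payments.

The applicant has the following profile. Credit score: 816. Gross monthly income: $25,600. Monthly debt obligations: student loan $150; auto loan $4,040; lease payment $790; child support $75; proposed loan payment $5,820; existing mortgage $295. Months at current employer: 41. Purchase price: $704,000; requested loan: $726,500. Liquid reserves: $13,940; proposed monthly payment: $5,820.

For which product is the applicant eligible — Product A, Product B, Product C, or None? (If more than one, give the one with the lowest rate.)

Product A

Total debts = (150 + 4,040 + 790 + 75 + 5,820 + 295) = 11,170; DTI = 11,170/25,600 = 43.6%.
LTV = 726,500/704,000 = 103.2%.
Reserves = 13,940/5,820 = 2.4 months.
Product A: score 816 ≥ 620; DTI 43.6% ≤ 45%; reserves 2.4 ≥ 2 mo → qualifies.
Product B: score 816 ≥ 580; DTI 43.6% ≤ 45%; LTV 103.2% > 90%; employment 41 ≥ 6 mo; reserves 2.4 < 6 mo → does not qualify.
Product C: score 816 ≥ 680; DTI 43.6% ≤ 45%; LTV 103.2% > 85%; employment 41 ≥ 6 mo; reserves 2.4 < 6 mo → does not qualify.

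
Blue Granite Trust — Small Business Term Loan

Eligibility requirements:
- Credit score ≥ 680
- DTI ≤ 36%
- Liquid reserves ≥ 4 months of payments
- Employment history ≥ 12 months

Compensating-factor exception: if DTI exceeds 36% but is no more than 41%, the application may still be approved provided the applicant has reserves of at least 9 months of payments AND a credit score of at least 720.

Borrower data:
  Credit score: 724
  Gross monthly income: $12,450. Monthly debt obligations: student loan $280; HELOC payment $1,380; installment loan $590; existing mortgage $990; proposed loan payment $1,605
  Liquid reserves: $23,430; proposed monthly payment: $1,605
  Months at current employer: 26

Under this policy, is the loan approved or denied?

Approved

Credit score 724 ≥ 680 (meets base)
Total debts = (280 + 1,380 + 590 + 990 + 1,605) = 4,845. DTI = 4,845/12,450 = 38.9% > 36% — standard DTI limit exceeded.
Reserves: 23,430 ÷ 1,605 = 14.6 months (meets 4-month minimum)
Employment 26 ≥ 12 months
DTI 38.9% is within the 36%–41% exception band; checking compensating factors.
Reserves 14.6 ≥ 9 months; credit score 724 ≥ 720.
Both compensating conditions met → exception applies.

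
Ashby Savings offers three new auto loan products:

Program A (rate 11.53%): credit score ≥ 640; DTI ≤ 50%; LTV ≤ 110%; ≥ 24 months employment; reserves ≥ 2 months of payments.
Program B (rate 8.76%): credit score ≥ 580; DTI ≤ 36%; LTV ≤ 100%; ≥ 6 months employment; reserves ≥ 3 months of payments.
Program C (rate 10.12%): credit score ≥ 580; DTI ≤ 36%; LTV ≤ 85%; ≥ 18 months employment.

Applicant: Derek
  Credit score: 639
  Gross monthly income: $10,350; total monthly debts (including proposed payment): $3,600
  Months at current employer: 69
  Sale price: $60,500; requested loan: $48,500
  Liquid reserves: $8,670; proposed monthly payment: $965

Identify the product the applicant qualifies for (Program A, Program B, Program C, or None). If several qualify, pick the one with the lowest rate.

Program B

DTI = 3,600/10,350 = 34.8%.
LTV = 48,500/60,500 = 80.2%.
Reserves = 8,670/965 = 9.0 months.
Program A: score 639 < 640; DTI 34.8% ≤ 50%; LTV 80.2% ≤ 110%; employment 69 ≥ 24 mo; reserves 9.0 ≥ 2 mo → does not qualify.
Program B: score 639 ≥ 580; DTI 34.8% ≤ 36%; LTV 80.2% ≤ 100%; employment 69 ≥ 6 mo; reserves 9.0 ≥ 3 mo → qualifies.
Program C: score 639 ≥ 580; DTI 34.8% ≤ 36%; LTV 80.2% ≤ 85%; employment 69 ≥ 18 mo → qualifies.
Qualifying: Program B, Program C. Lowest rate is 8.76% → Program B.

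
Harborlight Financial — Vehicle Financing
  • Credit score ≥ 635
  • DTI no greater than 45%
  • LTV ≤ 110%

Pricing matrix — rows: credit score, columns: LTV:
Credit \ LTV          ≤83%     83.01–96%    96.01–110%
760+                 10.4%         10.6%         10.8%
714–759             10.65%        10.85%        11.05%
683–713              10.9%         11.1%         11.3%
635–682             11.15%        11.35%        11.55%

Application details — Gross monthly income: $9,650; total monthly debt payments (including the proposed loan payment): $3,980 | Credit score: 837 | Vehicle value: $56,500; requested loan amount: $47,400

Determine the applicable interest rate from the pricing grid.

Credit score 837 ≥ 635; DTI = 3,980/9,650 = 41.2% ≤ 45%
LTV: 47,400 ÷ 56,500 = 83.9%, within 110% cap
Credit 837 → row 760+; LTV 83.9% → column 83.01–96%. Grid cell → 10.6%.

10.6%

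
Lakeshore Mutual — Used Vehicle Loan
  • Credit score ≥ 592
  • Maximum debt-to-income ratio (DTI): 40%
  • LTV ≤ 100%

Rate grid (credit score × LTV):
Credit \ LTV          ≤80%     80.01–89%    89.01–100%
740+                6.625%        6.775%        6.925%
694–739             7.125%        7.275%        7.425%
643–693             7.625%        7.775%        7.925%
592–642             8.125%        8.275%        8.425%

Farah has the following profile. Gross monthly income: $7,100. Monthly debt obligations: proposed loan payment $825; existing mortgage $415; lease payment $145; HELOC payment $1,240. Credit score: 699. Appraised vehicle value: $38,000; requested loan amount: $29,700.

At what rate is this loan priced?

7.125%

Credit score 699 ≥ 592; Total monthly debts = (825 + 415 + 145 + 1,240) = 2,625. DTI = 2,625/7,100 = 37% ≤ 40%
LTV = 29,700/38,000 = 78.2% ≤ 100%
Row: 699 falls in 694–739. Column: 78.2% falls in ≤80%. Rate = 7.125%.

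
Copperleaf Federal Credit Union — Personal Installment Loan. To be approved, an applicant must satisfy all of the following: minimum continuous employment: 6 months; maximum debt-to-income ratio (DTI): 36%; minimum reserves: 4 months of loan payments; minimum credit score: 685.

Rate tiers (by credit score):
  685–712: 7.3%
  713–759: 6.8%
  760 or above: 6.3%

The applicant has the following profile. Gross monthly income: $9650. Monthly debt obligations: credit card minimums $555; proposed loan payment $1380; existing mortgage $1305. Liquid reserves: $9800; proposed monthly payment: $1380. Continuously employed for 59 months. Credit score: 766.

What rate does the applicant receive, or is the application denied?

Credit score 766 ≥ 685 (meets minimum)
Reserves = 9,800/1,380 = 7.1 months ≥ 4
Employment 59 ≥ 6 months
Total monthly debts = (555 + 1,380 + 1,305) = 3,240. DTI: 3,240 ÷ 9,650 = 33.6%, within the 36% cap
All requirements met. Score 766 falls in the 760 or above tier → 6.3%.

Approved at 6.3%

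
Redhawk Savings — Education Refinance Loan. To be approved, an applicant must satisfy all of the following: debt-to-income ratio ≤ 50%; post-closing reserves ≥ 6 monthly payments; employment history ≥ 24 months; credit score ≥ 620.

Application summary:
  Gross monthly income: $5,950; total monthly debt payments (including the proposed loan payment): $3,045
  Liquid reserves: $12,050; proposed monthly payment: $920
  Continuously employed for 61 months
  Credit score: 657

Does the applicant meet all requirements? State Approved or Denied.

Denied

DTI = 3,045/5,950 = 51.2% > 50%
Reserves: 12,050 ÷ 920 = 13.1 months (meets 6-month minimum)
Employment 61 ≥ 24 months
Credit score 657 ≥ 620 (meets)
Fails on DTI.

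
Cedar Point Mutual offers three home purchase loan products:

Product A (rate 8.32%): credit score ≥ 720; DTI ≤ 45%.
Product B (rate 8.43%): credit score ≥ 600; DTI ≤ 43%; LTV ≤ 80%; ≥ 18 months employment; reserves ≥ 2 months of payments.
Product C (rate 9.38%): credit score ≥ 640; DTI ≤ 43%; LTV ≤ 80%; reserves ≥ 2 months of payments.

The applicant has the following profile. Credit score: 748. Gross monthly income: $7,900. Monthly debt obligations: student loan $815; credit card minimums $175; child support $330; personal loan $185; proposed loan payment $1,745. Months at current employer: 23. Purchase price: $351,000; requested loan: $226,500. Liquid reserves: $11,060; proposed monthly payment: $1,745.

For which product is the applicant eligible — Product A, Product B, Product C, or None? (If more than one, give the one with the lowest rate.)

Total debts = (815 + 175 + 330 + 185 + 1,745) = 3,250; DTI = 3,250/7,900 = 41.1%.
LTV = 226,500/351,000 = 64.5%.
Reserves = 11,060/1,745 = 6.3 months.
Product A: score 748 ≥ 720; DTI 41.1% ≤ 45% → qualifies.
Product B: score 748 ≥ 600; DTI 41.1% ≤ 43%; LTV 64.5% ≤ 80%; employment 23 ≥ 18 mo; reserves 6.3 ≥ 2 mo → qualifies.
Product C: score 748 ≥ 640; DTI 41.1% ≤ 43%; LTV 64.5% ≤ 80%; reserves 6.3 ≥ 2 mo → qualifies.
Qualifying: Product A, Product B, Product C. Lowest rate is 8.32% → Product A.

Product A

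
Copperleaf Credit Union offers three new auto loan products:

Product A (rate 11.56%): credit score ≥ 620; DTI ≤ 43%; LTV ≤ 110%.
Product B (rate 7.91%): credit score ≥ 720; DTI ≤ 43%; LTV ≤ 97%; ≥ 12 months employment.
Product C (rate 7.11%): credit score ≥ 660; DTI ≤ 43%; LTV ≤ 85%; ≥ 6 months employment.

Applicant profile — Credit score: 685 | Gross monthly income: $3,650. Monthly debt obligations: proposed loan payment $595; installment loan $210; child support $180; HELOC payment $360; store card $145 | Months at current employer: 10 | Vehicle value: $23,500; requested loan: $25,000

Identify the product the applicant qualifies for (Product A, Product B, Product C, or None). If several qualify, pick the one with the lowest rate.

Total debts = (595 + 210 + 180 + 360 + 145) = 1,490; DTI = 1,490/3,650 = 40.8%.
LTV = 25,000/23,500 = 106.4%.
Product A: score 685 ≥ 620; DTI 40.8% ≤ 43%; LTV 106.4% ≤ 110% → qualifies.
Product B: score 685 < 720; DTI 40.8% ≤ 43%; LTV 106.4% > 97%; employment 10 < 12 mo → does not qualify.
Product C: score 685 ≥ 660; DTI 40.8% ≤ 43%; LTV 106.4% > 85%; employment 10 ≥ 6 mo → does not qualify.

Product A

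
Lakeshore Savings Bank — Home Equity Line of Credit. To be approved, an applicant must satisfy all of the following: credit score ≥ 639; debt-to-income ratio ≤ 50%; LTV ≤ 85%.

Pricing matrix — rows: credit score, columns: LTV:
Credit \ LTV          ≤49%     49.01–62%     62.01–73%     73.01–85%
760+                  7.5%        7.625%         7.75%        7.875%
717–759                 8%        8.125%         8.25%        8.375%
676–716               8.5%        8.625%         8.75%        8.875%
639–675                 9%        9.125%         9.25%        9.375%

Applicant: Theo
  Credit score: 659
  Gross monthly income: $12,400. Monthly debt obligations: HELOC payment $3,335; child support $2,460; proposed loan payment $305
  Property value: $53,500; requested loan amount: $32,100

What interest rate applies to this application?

9.125%

Credit score 659 ≥ 639; Total monthly debts = (3,335 + 2,460 + 305) = 6,100. DTI: 6,100 ÷ 12,400 = 49.2%, within the 50% cap
LTV: 32,100 ÷ 53,500 = 60%, within 85% cap
Score 659 is in the 639–675 band; LTV 60% is in the 49.01–62% band → 9.125%.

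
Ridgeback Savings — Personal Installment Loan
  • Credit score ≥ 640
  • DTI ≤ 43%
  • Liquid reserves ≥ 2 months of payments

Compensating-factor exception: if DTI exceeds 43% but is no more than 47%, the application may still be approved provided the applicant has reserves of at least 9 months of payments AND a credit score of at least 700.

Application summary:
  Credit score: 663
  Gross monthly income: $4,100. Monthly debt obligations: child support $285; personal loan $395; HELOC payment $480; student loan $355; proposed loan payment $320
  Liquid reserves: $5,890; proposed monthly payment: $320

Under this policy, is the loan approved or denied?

Credit score 663 ≥ 640 (meets base)
Total debts = (285 + 395 + 480 + 355 + 320) = 1,835. DTI: 1,835 ÷ 4,100 = 44.8%, over the 43% base limit.
Reserves: 5,890 ÷ 320 = 18.4 months (meets 2-month minimum)
DTI 44.8% is within the 43%–47% exception band; checking compensating factors.
Override check — reserves: 18.4 mo (ok); score: 663 (below 700).
Override conditions not both satisfied; exception does not apply.

Denied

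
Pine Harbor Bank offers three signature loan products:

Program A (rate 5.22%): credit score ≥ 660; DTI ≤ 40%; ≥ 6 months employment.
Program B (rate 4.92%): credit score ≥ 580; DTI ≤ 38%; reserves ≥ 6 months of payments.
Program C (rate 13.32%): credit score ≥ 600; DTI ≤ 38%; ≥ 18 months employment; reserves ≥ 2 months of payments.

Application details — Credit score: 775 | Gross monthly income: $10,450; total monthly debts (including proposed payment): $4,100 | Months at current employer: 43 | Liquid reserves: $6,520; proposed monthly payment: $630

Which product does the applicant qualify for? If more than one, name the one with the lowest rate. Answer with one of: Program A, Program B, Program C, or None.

Program A

DTI = 4,100/10,450 = 39.2%.
Reserves = 6,520/630 = 10.3 months.
Program A: score 775 ≥ 660; DTI 39.2% ≤ 40%; employment 43 ≥ 6 mo → qualifies.
Program B: score 775 ≥ 580; DTI 39.2% > 38%; reserves 10.3 ≥ 6 mo → does not qualify.
Program C: score 775 ≥ 600; DTI 39.2% > 38%; employment 43 ≥ 18 mo; reserves 10.3 ≥ 2 mo → does not qualify.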